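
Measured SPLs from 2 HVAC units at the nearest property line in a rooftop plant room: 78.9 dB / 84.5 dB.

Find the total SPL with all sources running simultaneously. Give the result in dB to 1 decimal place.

85.6 dB

Sum in the linear (power) domain: Σ 10^(Lᵢ/10) = 10^(78.9/10) + 10^(84.5/10) = 3.595e+08.
Back to dB: 10·log₁₀ Σ = 85.6 dB.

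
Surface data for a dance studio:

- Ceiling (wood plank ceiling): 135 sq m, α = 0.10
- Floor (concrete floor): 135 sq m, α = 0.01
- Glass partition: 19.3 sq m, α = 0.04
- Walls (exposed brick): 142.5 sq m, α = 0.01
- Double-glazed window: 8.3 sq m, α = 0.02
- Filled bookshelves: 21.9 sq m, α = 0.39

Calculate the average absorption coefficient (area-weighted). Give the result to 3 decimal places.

S = Σ Sᵢ = 135 + 135 + 19.3 + 142.5 + 8.3 + 21.9 = 462.0 sq m.
Weighted sum Σ Sα = 25.754.
ᾱ = 25.754 / 462.0 = 0.056.

0.056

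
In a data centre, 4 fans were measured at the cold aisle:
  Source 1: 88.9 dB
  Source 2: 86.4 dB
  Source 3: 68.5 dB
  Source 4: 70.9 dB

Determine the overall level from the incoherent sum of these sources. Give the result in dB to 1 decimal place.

Σ 10^(Lᵢ/10) = 1.232e+09.
Back to dB: 10·log₁₀ Σ = 90.9 dB.

90.9 dB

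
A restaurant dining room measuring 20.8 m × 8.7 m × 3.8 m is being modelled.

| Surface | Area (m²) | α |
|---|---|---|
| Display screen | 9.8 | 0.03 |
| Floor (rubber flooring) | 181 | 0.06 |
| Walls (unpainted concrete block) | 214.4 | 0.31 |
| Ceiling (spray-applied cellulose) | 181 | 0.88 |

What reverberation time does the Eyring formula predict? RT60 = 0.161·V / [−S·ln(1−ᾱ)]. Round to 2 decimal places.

Total surface area S = 9.8 + 181 + 214.4 + 181 = 586.2 m².
Absorption A = 9.8×0.03 + 181×0.06 + 214.4×0.31 + 181×0.88 = 236.898 sabins.
ᾱ = 236.898 / 586.2 = 0.4041.
−S·ln(1−ᾱ) = −586.2 × ln(1 − 0.4041) = 303.465.
V = 20.8 × 8.7 × 3.8 = 687.648 m³.
T = 0.161·V/[−S·ln(1−ᾱ)] = 0.161·687.648/303.465 = 0.36 s.

0.36 s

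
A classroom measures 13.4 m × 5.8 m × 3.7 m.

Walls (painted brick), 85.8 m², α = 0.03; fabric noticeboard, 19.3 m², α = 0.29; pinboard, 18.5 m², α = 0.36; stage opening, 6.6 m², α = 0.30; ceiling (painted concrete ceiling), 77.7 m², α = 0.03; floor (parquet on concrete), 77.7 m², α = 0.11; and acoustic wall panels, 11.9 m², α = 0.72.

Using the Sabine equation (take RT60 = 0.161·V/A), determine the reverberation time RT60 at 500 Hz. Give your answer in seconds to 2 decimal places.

A = Σ Sᵢαᵢ = 85.8×0.03 + 19.3×0.29 + 18.5×0.36 + 6.6×0.30 + 77.7×0.03 + 77.7×0.11 + 11.9×0.72 = 36.257 sabins.
Room volume: 287.564 m³.
T = 0.161 V/A = 0.161·287.564/36.257 = 1.28 s.

1.28 s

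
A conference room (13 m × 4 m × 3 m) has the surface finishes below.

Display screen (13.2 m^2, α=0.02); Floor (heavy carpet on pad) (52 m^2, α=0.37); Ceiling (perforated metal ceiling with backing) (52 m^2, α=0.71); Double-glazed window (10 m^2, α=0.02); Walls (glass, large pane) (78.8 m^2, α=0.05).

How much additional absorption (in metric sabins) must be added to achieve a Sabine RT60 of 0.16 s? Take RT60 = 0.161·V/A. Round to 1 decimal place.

Summing Sᵢαᵢ: 0.264 + 19.240 + 36.920 + 0.200 + 3.940 → A₁ = 60.564 sabins.
Target A₂ = 0.161·156/0.16 = 156.975 sabins (V = 156 m³).
Shortfall: 156.975 − 60.564 = 96.4 sabins.

96.4 sabins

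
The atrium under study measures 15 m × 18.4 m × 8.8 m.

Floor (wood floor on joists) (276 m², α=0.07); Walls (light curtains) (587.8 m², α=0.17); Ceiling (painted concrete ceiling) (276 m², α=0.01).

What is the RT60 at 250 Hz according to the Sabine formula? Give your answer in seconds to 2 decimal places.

3.21 s

A = Σ Sᵢαᵢ = 276·0.07 + 587.8·0.17 + 276·0.01 = 122.006 sabins.
Room volume: 2428.8 m³.
T = 0.161 V/A = 0.161·2428.8/122.006 = 3.21 s.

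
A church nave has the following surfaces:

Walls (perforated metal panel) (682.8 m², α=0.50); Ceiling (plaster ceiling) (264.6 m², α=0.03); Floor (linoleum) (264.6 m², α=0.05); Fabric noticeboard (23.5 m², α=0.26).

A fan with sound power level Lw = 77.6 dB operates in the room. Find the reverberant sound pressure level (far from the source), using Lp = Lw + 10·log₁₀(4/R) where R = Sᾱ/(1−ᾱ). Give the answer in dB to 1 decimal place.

56.4 dB

A = 368.678 sabins; S = 1235.5 m².
ᾱ = 368.678/1235.5 = 0.2984; R = Sᾱ/(1−ᾱ) = 368.678/(1−0.2984) = 525.482 m².
Lp = 77.6 + 10·log₁₀(4/525.482) = 77.6 + (-21.18) = 56.4 dB.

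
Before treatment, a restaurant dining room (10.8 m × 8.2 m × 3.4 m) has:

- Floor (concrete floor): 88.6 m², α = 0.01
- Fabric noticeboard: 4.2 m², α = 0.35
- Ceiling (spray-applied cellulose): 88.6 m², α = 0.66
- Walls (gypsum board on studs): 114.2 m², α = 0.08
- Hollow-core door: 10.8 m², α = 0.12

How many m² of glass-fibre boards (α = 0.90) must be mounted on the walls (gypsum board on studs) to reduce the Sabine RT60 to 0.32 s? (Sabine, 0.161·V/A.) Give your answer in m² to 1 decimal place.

97.8

Total absorption A₁ = 88.6×0.01 + 4.2×0.35 + 88.6×0.66 + 114.2×0.08 + 10.8×0.12
  = 0.886 + 1.470 + 58.476 + 9.136 + 1.296 = 71.264 m² sabins.
V = 301.104 m³. Target absorption A₂ = 0.161 × 301.104 / 0.32 = 151.493 sabins.
Absorption to add: 151.493 − 71.264 = 80.229 sabins.
Net gain per m²: Δα = 0.90 − 0.08 = 0.82.
Area = ΔA/Δα = 80.229/0.82 = 97.8 m².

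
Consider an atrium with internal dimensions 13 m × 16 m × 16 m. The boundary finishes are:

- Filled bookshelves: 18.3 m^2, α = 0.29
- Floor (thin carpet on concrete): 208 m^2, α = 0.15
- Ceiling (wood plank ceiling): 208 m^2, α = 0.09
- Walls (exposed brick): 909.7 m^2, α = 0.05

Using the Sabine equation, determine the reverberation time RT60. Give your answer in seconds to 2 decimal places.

A = Σ Sᵢαᵢ = 18.3·0.29 + 208·0.15 + 208·0.09 + 909.7·0.05 = 100.712 sabins.
V = 13·16·16 = 3328 m³.
T = 0.161 V/A = 0.161·3328/100.712 = 5.32 s.

5.32 s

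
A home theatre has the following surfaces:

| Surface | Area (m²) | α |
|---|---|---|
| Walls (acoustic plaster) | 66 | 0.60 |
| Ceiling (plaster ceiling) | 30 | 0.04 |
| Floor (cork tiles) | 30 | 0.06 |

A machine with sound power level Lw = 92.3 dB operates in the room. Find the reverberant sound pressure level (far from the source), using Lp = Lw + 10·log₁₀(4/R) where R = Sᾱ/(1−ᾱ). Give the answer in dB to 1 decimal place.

A = 42.600 sabins; S = 126.0 m².
ᾱ = 0.3381, so room constant R = A/(1−ᾱ) = 64.360 m².
Lp = 92.3 + 10·log₁₀(4/64.360) = 92.3 + (-12.07) = 80.2 dB.

80.2 dB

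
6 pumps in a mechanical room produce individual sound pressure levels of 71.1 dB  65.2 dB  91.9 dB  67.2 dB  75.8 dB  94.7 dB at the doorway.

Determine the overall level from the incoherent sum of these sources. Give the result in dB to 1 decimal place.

96.6 dB

Σ 10^(Lᵢ/10) = 4.559e+09.
Back to dB: 10·log₁₀ Σ = 96.6 dB.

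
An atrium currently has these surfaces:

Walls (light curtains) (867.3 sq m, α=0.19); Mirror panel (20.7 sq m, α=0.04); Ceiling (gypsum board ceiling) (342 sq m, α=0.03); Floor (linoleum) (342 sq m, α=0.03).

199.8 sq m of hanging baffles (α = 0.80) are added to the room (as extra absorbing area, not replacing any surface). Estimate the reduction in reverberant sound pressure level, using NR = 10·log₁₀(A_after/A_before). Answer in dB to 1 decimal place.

Summing Sᵢαᵢ: 164.787 + 0.828 + 10.260 + 10.260 → A_before = 186.135 sabins.
Treatment contributes 199.8·0.80 = 159.840 sabins.
A_after = 186.135 + 159.840 = 345.975 sabins.
NR = 10·log₁₀(345.975/186.135) = 2.7 dB.

2.7 dB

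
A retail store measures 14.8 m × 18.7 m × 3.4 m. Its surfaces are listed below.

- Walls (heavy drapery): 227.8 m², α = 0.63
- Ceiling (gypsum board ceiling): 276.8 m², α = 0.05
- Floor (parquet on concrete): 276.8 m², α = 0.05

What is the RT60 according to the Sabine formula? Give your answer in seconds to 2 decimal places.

0.88 s

Total absorption A = 227.8×0.63 + 276.8×0.05 + 276.8×0.05
  = 143.514 + 13.840 + 13.840 = 171.194 m² sabins.
V = 14.8·18.7·3.4 = 940.984 m³.
Sabine: RT60 = 0.161 × 940.984 / 171.194 = 0.88 s.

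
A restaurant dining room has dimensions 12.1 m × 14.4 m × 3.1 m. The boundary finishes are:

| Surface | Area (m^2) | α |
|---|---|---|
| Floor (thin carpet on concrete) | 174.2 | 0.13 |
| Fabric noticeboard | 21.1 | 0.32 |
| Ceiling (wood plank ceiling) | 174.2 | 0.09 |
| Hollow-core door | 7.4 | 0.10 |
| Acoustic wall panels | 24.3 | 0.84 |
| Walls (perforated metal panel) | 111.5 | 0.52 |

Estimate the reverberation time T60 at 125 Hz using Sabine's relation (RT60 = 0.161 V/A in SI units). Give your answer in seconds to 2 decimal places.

Equivalent absorption area: A = 174.2×0.13 + 21.1×0.32 + 174.2×0.09 + 7.4×0.10 + 24.3×0.84 + 111.5×0.52 = 124.208 m^2.
Volume V = 12.1 × 14.4 × 3.1 = 540.144 m³.
RT60 = 0.161 · V / A = 0.161 × 540.144 / 124.208 = 0.70 s.

0.70 s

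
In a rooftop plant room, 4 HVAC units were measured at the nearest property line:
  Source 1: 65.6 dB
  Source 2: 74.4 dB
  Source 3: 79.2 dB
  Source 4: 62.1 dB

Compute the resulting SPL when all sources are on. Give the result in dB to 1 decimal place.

Σ 10^(Lᵢ/10) = 1.16e+08.
Combined level = 10 log₁₀(1.16e+08) = 80.6 dB.

80.6 dB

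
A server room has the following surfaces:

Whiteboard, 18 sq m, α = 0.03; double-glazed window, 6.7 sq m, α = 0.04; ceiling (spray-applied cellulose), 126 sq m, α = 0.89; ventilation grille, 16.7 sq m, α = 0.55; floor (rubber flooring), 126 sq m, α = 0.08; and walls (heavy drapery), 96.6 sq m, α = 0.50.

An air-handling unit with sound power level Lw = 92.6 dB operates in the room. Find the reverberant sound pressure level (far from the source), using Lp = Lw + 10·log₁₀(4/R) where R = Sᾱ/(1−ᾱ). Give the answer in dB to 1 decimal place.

73.4 dB

Σ(Sᵢαᵢ) = 18×0.03 + 6.7×0.04 + 126×0.89 + 16.7×0.55 + 126×0.08 + 96.6×0.50 = 180.513; total area S = 390.0 sq m.
ᾱ = 180.513/390.0 = 0.4629; R = Sᾱ/(1−ᾱ) = 180.513/(1−0.4629) = 336.088 sq m.
Lp = 92.6 + 10·log₁₀(4/336.088) = 92.6 + (-19.24) = 73.4 dB.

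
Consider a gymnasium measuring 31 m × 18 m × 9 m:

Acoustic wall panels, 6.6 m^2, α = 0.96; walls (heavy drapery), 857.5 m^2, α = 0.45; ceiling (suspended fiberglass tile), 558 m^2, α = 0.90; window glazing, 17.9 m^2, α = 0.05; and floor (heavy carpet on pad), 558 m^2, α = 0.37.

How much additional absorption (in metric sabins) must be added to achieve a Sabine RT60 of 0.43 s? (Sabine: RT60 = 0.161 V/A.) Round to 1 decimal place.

778.6 sabins

Summing Sᵢαᵢ: 6.336 + 385.875 + 502.200 + 0.895 + 206.460 → A₁ = 1101.766 sabins.
V = 5022 m³. Required absorption A₂ = 0.161 × 5022 / 0.43 = 1880.330 sabins.
Shortfall: 1880.330 − 1101.766 = 778.6 sabins.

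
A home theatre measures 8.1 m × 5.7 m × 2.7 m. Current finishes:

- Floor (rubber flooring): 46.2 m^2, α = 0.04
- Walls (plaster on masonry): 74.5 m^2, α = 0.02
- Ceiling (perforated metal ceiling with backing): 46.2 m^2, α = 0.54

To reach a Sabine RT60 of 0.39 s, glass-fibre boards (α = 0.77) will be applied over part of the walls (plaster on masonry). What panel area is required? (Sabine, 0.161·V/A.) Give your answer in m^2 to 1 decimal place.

A₁ = Σ Sᵢαᵢ = 46.2*0.04 + 74.5*0.02 + 46.2*0.54 = 28.286 sabins.
Required A₂ = 0.161·124.659/0.39 = 51.462 sabins.
Absorption to add: 51.462 − 28.286 = 23.176 sabins.
Each m^2 of panel replacing the walls (plaster on masonry) adds (0.77 − 0.02) = 0.75 sabins.
Panel area = 23.176 / 0.75 = 30.9 m^2.

30.9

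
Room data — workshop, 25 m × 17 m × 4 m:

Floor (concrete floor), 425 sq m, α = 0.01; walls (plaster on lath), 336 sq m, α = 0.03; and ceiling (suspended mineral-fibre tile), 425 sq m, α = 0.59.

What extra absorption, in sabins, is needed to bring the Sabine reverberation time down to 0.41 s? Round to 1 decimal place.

402.5 sabins

Summing Sᵢαᵢ: 4.250 + 10.080 + 250.750 → A₁ = 265.080 sabins.
For T = 0.41 s, need A₂ = 0.161·V/T = 0.161·1700/0.41 = 667.561 sabins.
ΔA = A₂ − A₁ = 667.561 − 265.080 = 402.5 sabins.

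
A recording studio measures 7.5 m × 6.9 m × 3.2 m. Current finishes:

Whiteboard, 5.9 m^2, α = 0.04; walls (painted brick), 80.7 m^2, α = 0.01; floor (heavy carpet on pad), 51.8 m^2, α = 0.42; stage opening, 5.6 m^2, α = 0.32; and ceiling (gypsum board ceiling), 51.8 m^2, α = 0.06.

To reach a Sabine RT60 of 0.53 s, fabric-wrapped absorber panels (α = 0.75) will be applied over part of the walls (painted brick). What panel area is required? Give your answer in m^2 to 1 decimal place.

30.5

Equivalent absorption area: A₁ = 5.9×0.04 + 80.7×0.01 + 51.8×0.42 + 5.6×0.32 + 51.8×0.06 = 27.699 m^2.
V = 165.6 m³. Target absorption A₂ = 0.161 × 165.6 / 0.53 = 50.305 sabins.
Absorption to add: 50.305 − 27.699 = 22.606 sabins.
Each m^2 of panel replacing the walls (painted brick) adds (0.75 − 0.01) = 0.74 sabins.
Panel area = 22.606 / 0.74 = 30.5 m^2.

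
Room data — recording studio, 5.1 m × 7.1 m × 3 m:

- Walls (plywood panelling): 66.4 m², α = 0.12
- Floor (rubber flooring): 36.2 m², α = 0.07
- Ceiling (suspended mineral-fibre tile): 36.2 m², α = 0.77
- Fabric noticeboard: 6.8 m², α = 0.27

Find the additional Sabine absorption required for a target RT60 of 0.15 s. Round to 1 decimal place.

76.4 sabins

A₁ = Σ Sᵢαᵢ = 66.4·0.12 + 36.2·0.07 + 36.2·0.77 + 6.8·0.27 = 40.212 sabins.
Target A₂ = 0.161·108.63/0.15 = 116.596 sabins (V = 108.63 m³).
ΔA = A₂ − A₁ = 116.596 − 40.212 = 76.4 sabins.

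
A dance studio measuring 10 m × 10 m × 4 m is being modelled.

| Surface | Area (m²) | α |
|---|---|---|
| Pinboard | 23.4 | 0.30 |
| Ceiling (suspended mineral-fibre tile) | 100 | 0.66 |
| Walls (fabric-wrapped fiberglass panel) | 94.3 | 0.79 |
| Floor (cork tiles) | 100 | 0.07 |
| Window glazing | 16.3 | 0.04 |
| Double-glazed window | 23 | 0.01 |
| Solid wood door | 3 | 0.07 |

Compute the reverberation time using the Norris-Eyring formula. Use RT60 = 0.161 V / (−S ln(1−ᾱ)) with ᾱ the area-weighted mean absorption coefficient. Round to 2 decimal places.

0.32 s

S = Σ Sᵢ = 360.0 m².
Σ(Sᵢαᵢ) = 23.4·0.30 + 100·0.66 + 94.3·0.79 + 100·0.07 + 16.3·0.04 + 23·0.01 + 3·0.07 = 155.609.
ᾱ = 155.609 / 360.0 = 0.4322.
Eyring denominator: −S ln(1−ᾱ) = 203.755.
V = 10 × 10 × 4 = 400 m³.
RT60 = 0.161 × 400 / 203.755 = 0.32 s.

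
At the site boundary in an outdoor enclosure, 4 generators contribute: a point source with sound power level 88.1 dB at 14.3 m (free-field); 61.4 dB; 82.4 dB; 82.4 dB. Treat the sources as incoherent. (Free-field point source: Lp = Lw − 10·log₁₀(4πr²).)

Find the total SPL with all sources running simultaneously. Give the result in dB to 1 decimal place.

85.4 dB

Source at 14.3 m: Lp = 88.1 − 10·log₁₀(4π·14.3²) = 88.1 − 10·log₁₀(2569.697) = 54.0 dB.
Σ 10^(Lᵢ/10) = 3.492e+08.
Back to dB: 10·log₁₀ Σ = 85.4 dB.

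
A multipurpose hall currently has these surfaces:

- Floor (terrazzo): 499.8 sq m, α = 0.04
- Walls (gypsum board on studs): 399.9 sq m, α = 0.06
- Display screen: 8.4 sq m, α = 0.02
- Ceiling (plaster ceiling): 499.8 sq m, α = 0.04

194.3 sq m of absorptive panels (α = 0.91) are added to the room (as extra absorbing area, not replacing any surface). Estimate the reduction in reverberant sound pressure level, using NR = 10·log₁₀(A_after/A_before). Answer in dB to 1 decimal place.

Equivalent absorption area: A_before = 499.8*0.04 + 399.9*0.06 + 8.4*0.02 + 499.8*0.04 = 64.146 sq m.
Added absorption = 194.3 × 0.91 = 176.813 sabins.
A_after = 64.146 + 176.813 = 240.959 sabins.
NR = 10·log₁₀(240.959/64.146) = 5.7 dB.

5.7 dB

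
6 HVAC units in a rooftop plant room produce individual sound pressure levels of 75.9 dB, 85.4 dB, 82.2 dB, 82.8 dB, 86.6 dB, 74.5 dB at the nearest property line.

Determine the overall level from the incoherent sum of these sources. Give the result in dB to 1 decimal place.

Converting to relative power and adding: 10^(75.9/10) + 10^(85.4/10) + 10^(82.2/10) + 10^(82.8/10) + 10^(86.6/10) + 10^(74.5/10) = 1.227e+09.
Back to dB: 10·log₁₀ Σ = 90.9 dB.

90.9 dB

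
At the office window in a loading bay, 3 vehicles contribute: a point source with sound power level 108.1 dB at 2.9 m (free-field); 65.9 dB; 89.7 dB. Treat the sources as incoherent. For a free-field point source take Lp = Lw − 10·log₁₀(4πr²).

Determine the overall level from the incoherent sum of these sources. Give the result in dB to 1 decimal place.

91.9 dB

Source at 2.9 m: Lp = 108.1 − 10·log₁₀(4π·2.9²) = 108.1 − 10·log₁₀(105.683) = 87.9 dB.
Converting to relative power and adding: 10^(87.9/10) + 10^(65.9/10) + 10^(89.7/10) = 1.554e+09.
Back to dB: 10·log₁₀ Σ = 91.9 dB.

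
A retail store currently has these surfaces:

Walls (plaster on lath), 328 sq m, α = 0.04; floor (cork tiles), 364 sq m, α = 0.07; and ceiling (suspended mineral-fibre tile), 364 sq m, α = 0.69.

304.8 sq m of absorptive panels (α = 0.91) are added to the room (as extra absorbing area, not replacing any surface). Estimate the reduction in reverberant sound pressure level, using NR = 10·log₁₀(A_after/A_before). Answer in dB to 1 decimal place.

2.9 dB

A_before = Σ Sᵢαᵢ = 328·0.04 + 364·0.07 + 364·0.69 = 289.760 sabins.
Treatment contributes 304.8·0.91 = 277.368 sabins.
A_after = 289.760 + 277.368 = 567.128 sabins.
NR = 10·log₁₀(567.128/289.760) = 2.9 dB.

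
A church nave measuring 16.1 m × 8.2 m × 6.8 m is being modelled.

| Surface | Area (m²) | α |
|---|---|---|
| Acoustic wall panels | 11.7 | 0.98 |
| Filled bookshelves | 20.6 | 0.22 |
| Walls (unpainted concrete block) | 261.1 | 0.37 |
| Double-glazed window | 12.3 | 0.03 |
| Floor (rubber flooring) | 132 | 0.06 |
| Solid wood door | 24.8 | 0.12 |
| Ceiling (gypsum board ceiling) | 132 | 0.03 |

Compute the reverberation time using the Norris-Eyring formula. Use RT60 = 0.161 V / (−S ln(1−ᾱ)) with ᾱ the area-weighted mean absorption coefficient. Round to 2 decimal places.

1.00 sec

Total surface area S = 11.7 + 20.6 + 261.1 + 12.3 + 132 + 24.8 + 132 = 594.5 m².
Σ(Sᵢαᵢ) = 11.7·0.98 + 20.6·0.22 + 261.1·0.37 + 12.3·0.03 + 132·0.06 + 24.8·0.12 + 132·0.03 = 127.830.
Mean coefficient ᾱ = A/S = 0.2150.
−S·ln(1−ᾱ) = −594.5 × ln(1 − 0.2150) = 143.912.
V = 16.1 × 8.2 × 6.8 = 897.736 m³.
T = 0.161·V/[−S·ln(1−ᾱ)] = 0.161·897.736/143.912 = 1.00 s.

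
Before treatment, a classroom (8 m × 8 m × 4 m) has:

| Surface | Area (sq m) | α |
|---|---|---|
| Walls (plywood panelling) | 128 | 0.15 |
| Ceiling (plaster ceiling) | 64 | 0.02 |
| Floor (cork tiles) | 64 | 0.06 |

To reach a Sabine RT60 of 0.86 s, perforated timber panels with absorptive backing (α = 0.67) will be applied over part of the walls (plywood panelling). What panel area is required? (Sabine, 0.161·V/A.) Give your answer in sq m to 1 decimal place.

Summing Sᵢαᵢ: 19.200 + 1.280 + 3.840 → A₁ = 24.320 sabins.
Required A₂ = 0.161·256/0.86 = 47.926 sabins.
ΔA needed = 47.926 − 24.320 = 23.606 sabins.
Net gain per sq m: Δα = 0.67 − 0.15 = 0.52.
Panel area = 23.606 / 0.52 = 45.4 sq m.

45.4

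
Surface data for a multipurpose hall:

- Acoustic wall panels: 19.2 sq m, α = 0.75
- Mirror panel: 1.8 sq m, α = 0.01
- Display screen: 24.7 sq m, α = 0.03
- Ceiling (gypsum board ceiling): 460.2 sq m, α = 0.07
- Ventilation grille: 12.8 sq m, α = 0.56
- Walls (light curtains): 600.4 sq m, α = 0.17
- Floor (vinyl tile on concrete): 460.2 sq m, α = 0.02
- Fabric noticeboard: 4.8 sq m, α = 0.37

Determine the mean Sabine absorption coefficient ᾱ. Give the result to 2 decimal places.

0.11

Total surface area S = 1584.1 sq m.
Σ(Sᵢαᵢ) = 19.2*0.75 + 1.8*0.01 + 24.7*0.03 + 460.2*0.07 + 12.8*0.56 + 600.4*0.17 + 460.2*0.02 + 4.8*0.37 = 167.589.
ᾱ = A/S = 0.11.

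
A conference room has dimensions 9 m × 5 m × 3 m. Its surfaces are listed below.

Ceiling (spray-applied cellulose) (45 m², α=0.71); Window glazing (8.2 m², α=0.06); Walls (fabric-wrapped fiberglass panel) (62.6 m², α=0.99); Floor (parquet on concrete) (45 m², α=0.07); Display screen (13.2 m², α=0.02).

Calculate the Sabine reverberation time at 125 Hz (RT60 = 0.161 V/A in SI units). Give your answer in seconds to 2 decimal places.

0.22 sec

A = Σ Sᵢαᵢ = 45·0.71 + 8.2·0.06 + 62.6·0.99 + 45·0.07 + 13.2·0.02 = 97.830 sabins.
Volume V = 9 × 5 × 3 = 135 m³.
RT60 = 0.161 · V / A = 0.161 × 135 / 97.830 = 0.22 s.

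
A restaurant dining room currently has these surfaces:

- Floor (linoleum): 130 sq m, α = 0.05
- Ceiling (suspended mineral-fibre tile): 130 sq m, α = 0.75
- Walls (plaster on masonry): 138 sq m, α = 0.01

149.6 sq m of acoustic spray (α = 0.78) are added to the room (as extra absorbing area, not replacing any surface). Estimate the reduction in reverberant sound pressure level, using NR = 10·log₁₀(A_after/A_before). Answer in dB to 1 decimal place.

Total absorption A_before = 130×0.05 + 130×0.75 + 138×0.01
  = 6.500 + 97.500 + 1.380 = 105.380 sq m sabins.
Added absorption = 149.6 × 0.78 = 116.688 sabins.
New total A_after = 222.068 sabins.
Reduction = 10 log₁₀(A_after/A_before) = 10 log₁₀(2.1073) = 3.2 dB.

3.2 dB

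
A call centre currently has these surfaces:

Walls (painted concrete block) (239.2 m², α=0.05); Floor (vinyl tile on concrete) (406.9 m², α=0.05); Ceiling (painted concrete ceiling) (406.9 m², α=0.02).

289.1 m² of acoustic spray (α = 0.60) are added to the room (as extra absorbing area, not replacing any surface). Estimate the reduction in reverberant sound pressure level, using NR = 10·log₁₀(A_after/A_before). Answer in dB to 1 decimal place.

7.2 dB

A_before = Σ Sᵢαᵢ = 239.2×0.05 + 406.9×0.05 + 406.9×0.02 = 40.443 sabins.
Treatment contributes 289.1·0.60 = 173.460 sabins.
A_after = 40.443 + 173.460 = 213.903 sabins.
NR = 10·log₁₀(213.903/40.443) = 7.2 dB.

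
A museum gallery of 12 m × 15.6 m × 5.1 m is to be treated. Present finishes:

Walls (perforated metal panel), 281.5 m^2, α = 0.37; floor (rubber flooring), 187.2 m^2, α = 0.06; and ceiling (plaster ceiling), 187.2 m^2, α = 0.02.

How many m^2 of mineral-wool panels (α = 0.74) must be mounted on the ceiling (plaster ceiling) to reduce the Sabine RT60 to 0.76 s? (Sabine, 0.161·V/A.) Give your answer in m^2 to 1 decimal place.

115.4

Summing Sᵢαᵢ: 104.155 + 11.232 + 3.744 → A₁ = 119.131 sabins.
V = 954.72 m³. Target absorption A₂ = 0.161 × 954.72 / 0.76 = 202.250 sabins.
ΔA needed = 202.250 − 119.131 = 83.119 sabins.
Each m^2 of panel replacing the ceiling (plaster ceiling) adds (0.74 − 0.02) = 0.72 sabins.
Area = ΔA/Δα = 83.119/0.72 = 115.4 m^2.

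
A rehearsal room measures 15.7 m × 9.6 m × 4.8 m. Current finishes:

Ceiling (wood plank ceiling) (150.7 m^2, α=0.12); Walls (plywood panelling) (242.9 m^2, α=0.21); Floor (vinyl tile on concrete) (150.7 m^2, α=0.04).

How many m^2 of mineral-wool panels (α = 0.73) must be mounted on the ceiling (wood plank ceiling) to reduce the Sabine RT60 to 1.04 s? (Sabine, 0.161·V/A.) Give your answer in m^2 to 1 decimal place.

A₁ = Σ Sᵢαᵢ = 150.7×0.12 + 242.9×0.21 + 150.7×0.04 = 75.121 sabins.
V = 723.456 m³. Target absorption A₂ = 0.161 × 723.456 / 1.04 = 111.997 sabins.
Absorption to add: 111.997 − 75.121 = 36.876 sabins.
Net gain per m^2: Δα = 0.73 − 0.12 = 0.61.
Panel area = 36.876 / 0.61 = 60.5 m^2.

60.5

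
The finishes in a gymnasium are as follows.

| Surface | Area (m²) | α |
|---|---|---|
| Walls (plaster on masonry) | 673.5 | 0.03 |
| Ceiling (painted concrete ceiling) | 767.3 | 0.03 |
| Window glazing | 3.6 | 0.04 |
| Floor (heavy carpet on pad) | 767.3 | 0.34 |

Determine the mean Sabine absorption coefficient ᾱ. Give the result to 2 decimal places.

0.14

Total surface area S = 2211.7 m².
A = 673.5×0.03 + 767.3×0.03 + 3.6×0.04 + 767.3×0.34 = 304.250 sabins.
ᾱ = A/S = 0.14.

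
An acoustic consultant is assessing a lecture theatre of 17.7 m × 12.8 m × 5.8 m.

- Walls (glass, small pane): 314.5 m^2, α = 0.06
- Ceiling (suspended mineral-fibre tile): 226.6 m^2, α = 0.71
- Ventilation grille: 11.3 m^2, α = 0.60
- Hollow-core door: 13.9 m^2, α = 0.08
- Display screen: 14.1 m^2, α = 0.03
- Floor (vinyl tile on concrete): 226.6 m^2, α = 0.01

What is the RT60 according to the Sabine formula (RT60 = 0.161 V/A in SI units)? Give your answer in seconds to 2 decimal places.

Equivalent absorption area: A = 314.5*0.06 + 226.6*0.71 + 11.3*0.60 + 13.9*0.08 + 14.1*0.03 + 226.6*0.01 = 190.337 m^2.
Room volume: 1314.048 m³.
Sabine: RT60 = 0.161 × 1314.048 / 190.337 = 1.11 s.

1.11 seconds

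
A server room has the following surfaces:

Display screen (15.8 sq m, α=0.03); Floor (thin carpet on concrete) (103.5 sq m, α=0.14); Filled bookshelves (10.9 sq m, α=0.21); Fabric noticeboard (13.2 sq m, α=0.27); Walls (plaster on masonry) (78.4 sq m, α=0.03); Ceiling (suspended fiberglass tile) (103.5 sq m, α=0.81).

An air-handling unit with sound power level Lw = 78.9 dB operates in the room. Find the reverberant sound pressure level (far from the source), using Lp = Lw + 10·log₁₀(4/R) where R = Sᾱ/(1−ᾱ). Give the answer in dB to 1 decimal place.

A = 107.004 sabins; S = 325.3 sq m.
ᾱ = 107.004/325.3 = 0.3289; R = Sᾱ/(1−ᾱ) = 107.004/(1−0.3289) = 159.446 sq m.
Lp = 78.9 + 10·log₁₀(4/159.446) = 78.9 + (-16.01) = 62.9 dB.

62.9 dB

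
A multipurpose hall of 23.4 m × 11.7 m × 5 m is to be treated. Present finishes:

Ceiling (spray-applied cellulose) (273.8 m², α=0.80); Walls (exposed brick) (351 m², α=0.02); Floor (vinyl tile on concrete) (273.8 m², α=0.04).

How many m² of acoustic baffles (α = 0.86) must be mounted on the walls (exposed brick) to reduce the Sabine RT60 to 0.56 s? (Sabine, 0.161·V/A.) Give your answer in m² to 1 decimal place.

Equivalent absorption area: A₁ = 273.8*0.80 + 351*0.02 + 273.8*0.04 = 237.012 m².
Required A₂ = 0.161·1368.9/0.56 = 393.559 sabins.
Absorption to add: 393.559 − 237.012 = 156.547 sabins.
Each m² of panel replacing the walls (exposed brick) adds (0.86 − 0.02) = 0.84 sabins.
Panel area = 156.547 / 0.84 = 186.4 m².

186.4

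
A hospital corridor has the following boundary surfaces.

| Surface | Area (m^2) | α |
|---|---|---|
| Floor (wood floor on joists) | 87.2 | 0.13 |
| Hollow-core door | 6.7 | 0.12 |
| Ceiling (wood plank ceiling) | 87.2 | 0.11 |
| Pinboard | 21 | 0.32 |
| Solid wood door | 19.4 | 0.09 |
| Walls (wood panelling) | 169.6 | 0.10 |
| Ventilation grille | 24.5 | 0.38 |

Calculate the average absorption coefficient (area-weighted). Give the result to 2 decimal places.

S = Σ Sᵢ = 87.2 + 6.7 + 87.2 + 21 + 19.4 + 169.6 + 24.5 = 415.6 m^2.
Σ(Sᵢαᵢ) = 87.2×0.13 + 6.7×0.12 + 87.2×0.11 + 21×0.32 + 19.4×0.09 + 169.6×0.10 + 24.5×0.38 = 56.468.
ᾱ = 56.468 / 415.6 = 0.14.

0.14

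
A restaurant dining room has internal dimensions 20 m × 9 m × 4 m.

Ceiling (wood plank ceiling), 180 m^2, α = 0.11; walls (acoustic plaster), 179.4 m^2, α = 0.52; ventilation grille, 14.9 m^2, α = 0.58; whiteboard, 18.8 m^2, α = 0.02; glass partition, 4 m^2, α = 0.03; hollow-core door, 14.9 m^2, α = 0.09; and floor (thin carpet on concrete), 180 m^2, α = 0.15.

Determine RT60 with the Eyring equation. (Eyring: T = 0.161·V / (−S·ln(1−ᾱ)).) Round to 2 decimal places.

0.67 seconds

Total surface area S = 180 + 179.4 + 14.9 + 18.8 + 4 + 14.9 + 180 = 592.0 m^2.
Σ(Sᵢαᵢ) = 180·0.11 + 179.4·0.52 + 14.9·0.58 + 18.8·0.02 + 4·0.03 + 14.9·0.09 + 180·0.15 = 150.567.
Mean coefficient ᾱ = A/S = 0.2543.
−S·ln(1−ᾱ) = −592.0 × ln(1 − 0.2543) = 173.712.
V = 20 × 9 × 4 = 720 m³.
RT60 = 0.161 × 720 / 173.712 = 0.67 s.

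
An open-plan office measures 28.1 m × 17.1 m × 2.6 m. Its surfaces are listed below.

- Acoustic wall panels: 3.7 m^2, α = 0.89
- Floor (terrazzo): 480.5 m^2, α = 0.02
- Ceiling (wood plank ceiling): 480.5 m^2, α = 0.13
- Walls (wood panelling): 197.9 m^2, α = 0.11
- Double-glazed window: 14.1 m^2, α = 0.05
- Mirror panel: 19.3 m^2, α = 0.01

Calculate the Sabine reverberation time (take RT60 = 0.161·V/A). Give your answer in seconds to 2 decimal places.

2.05 sec

A = Σ Sᵢαᵢ = 3.7·0.89 + 480.5·0.02 + 480.5·0.13 + 197.9·0.11 + 14.1·0.05 + 19.3·0.01 = 98.035 sabins.
Volume V = 28.1 × 17.1 × 2.6 = 1249.326 m³.
T = 0.161 V/A = 0.161·1249.326/98.035 = 2.05 s.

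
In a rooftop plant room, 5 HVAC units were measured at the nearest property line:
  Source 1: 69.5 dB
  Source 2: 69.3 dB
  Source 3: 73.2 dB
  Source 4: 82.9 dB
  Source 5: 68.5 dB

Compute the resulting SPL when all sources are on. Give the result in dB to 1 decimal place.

83.8 dB

Σ 10^(Lᵢ/10) = 2.404e+08.
Back to dB: 10·log₁₀ Σ = 83.8 dB.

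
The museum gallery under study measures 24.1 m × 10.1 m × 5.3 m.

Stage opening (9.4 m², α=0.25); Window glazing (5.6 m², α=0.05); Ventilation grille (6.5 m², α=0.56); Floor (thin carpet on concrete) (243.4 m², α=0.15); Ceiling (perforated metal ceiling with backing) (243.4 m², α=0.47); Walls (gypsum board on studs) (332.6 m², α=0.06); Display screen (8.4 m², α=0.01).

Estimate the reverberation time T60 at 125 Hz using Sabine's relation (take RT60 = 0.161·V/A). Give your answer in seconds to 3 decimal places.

Total absorption A = 9.4*0.25 + 5.6*0.05 + 6.5*0.56 + 243.4*0.15 + 243.4*0.47 + 332.6*0.06 + 8.4*0.01
  = 2.350 + 0.280 + 3.640 + 36.510 + 114.398 + 19.956 + 0.084 = 177.218 m² sabins.
V = 24.1·10.1·5.3 = 1290.073 m³.
RT60 = 0.161 · V / A = 0.161 × 1290.073 / 177.218 = 1.172 s.

1.172 sec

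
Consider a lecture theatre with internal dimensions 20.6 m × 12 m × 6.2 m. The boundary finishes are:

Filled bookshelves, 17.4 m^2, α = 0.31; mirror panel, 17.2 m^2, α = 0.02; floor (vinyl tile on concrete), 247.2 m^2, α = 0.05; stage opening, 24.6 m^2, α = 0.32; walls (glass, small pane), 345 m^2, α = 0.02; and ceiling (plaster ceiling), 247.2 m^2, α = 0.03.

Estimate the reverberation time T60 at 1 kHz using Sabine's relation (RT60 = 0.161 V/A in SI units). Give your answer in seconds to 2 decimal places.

6.13 s

A = Σ Sᵢαᵢ = 17.4·0.31 + 17.2·0.02 + 247.2·0.05 + 24.6·0.32 + 345·0.02 + 247.2·0.03 = 40.286 sabins.
V = 20.6·12·6.2 = 1532.64 m³.
T = 0.161 V/A = 0.161·1532.64/40.286 = 6.13 s.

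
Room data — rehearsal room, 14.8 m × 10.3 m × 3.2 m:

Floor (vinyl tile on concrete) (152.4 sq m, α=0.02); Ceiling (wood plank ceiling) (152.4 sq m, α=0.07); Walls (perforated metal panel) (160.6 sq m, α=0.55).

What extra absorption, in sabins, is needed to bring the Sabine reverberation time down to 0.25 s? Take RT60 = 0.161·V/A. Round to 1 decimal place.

Summing Sᵢαᵢ: 3.048 + 10.668 + 88.330 → A₁ = 102.046 sabins.
For T = 0.25 s, need A₂ = 0.161·V/T = 0.161·487.808/0.25 = 314.148 sabins.
Additional absorption ΔA = 314.148 − 102.046 = 212.1 sabins.

212.1 sabins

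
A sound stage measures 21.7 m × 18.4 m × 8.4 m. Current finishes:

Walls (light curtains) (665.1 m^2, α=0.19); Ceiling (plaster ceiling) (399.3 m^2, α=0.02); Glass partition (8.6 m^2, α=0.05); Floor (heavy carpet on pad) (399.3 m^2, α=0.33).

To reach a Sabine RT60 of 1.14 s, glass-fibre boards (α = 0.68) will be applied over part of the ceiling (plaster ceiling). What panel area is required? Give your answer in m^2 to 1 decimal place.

A₁ = Σ Sᵢαᵢ = 665.1·0.19 + 399.3·0.02 + 8.6·0.05 + 399.3·0.33 = 266.554 sabins.
V = 3353.952 m³. Target absorption A₂ = 0.161 × 3353.952 / 1.14 = 473.672 sabins.
Absorption to add: 473.672 − 266.554 = 207.118 sabins.
Each m^2 of panel replacing the ceiling (plaster ceiling) adds (0.68 − 0.02) = 0.66 sabins.
Panel area = 207.118 / 0.66 = 313.8 m^2.

313.8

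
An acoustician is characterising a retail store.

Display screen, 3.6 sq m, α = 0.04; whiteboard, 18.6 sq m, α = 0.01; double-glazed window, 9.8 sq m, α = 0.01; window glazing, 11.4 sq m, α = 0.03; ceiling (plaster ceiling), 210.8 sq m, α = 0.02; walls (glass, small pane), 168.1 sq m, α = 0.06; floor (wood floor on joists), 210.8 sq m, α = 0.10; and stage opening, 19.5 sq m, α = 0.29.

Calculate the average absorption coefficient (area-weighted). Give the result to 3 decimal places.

0.064

Total surface area S = 652.6 sq m.
Weighted sum Σ Sα = 41.807.
ᾱ = 41.807 / 652.6 = 0.064.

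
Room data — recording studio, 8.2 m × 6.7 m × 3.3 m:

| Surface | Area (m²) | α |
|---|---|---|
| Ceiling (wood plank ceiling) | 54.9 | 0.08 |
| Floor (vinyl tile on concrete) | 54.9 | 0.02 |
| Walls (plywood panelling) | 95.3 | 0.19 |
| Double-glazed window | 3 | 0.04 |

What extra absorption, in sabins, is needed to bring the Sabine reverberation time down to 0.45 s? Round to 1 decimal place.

Equivalent absorption area: A₁ = 54.9*0.08 + 54.9*0.02 + 95.3*0.19 + 3*0.04 = 23.717 m².
For T = 0.45 s, need A₂ = 0.161·V/T = 0.161·181.302/0.45 = 64.866 sabins.
Shortfall: 64.866 − 23.717 = 41.1 sabins.

41.1 sabins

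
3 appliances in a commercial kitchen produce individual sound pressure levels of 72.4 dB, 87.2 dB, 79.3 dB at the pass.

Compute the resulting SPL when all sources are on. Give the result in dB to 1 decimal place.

88.0 dB

Σ 10^(Lᵢ/10) = 6.273e+08.
Combined level = 10 log₁₀(6.273e+08) = 88.0 dB.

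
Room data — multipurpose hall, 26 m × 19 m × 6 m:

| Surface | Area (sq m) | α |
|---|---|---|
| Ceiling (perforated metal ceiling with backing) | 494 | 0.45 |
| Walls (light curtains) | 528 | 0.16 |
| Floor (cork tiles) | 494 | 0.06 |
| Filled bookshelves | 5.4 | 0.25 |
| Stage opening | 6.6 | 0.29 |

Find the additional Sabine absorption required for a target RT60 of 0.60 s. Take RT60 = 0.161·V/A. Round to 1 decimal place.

Equivalent absorption area: A₁ = 494·0.45 + 528·0.16 + 494·0.06 + 5.4·0.25 + 6.6·0.29 = 339.684 sq m.
For T = 0.60 s, need A₂ = 0.161·V/T = 0.161·2964/0.60 = 795.340 sabins.
Additional absorption ΔA = 795.340 − 339.684 = 455.7 sabins.

455.7 sabins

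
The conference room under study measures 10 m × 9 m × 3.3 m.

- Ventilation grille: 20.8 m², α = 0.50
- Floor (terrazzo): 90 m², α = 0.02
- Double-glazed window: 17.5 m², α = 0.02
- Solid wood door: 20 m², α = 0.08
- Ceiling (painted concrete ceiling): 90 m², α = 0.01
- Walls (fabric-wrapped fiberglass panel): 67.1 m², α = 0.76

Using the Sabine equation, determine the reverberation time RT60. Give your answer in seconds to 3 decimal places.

0.724 s

Summing Sᵢαᵢ: 10.400 + 1.800 + 0.350 + 1.600 + 0.900 + 50.996 → A = 66.046 sabins.
V = 10·9·3.3 = 297 m³.
RT60 = 0.161 · V / A = 0.161 × 297 / 66.046 = 0.724 s.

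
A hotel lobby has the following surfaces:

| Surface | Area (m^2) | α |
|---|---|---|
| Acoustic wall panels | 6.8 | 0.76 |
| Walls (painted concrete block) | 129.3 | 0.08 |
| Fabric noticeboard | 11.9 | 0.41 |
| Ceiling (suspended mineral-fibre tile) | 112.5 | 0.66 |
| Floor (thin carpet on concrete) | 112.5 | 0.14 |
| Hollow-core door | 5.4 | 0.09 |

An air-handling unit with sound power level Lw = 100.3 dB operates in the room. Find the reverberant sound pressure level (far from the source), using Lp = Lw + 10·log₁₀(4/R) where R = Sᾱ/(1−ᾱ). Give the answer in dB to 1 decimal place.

A = 110.877 sabins; S = 378.4 m^2.
ᾱ = 110.877/378.4 = 0.2930; R = Sᾱ/(1−ᾱ) = 110.877/(1−0.2930) = 156.827 m^2.
Lp = Lw + 10 log₁₀(4/R) = 100.3 -15.93 = 84.4 dB.

84.4 dB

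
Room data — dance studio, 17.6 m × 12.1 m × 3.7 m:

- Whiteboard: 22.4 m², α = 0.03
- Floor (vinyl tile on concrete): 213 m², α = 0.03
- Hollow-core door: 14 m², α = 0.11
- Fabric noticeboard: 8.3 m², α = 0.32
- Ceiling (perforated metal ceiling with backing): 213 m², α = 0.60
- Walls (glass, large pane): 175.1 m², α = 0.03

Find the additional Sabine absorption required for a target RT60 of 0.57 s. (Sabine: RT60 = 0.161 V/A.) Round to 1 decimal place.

Total absorption A₁ = 22.4·0.03 + 213·0.03 + 14·0.11 + 8.3·0.32 + 213·0.60 + 175.1·0.03
  = 0.672 + 6.390 + 1.540 + 2.656 + 127.800 + 5.253 = 144.311 m² sabins.
V = 787.952 m³. Required absorption A₂ = 0.161 × 787.952 / 0.57 = 222.562 sabins.
Shortfall: 222.562 − 144.311 = 78.3 sabins.

78.3 sabins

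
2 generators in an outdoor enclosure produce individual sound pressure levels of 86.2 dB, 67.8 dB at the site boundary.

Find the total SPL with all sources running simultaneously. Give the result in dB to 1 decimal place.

86.3 dB

Sum in the linear (power) domain: Σ 10^(Lᵢ/10) = 10^(86.2/10) + 10^(67.8/10) = 4.229e+08.
Combined level = 10 log₁₀(4.229e+08) = 86.3 dB.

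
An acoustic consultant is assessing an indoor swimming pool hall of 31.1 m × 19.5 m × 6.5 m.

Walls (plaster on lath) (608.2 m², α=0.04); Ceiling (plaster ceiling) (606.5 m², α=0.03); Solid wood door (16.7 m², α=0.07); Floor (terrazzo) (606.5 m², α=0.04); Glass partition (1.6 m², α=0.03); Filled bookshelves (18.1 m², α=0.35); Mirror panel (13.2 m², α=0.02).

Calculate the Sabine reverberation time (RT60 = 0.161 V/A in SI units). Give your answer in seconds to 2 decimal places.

8.51 s

Total absorption A = 608.2·0.04 + 606.5·0.03 + 16.7·0.07 + 606.5·0.04 + 1.6·0.03 + 18.1·0.35 + 13.2·0.02
  = 24.328 + 18.195 + 1.169 + 24.260 + 0.048 + 6.335 + 0.264 = 74.599 m² sabins.
Room volume: 3941.925 m³.
Sabine: RT60 = 0.161 × 3941.925 / 74.599 = 8.51 s.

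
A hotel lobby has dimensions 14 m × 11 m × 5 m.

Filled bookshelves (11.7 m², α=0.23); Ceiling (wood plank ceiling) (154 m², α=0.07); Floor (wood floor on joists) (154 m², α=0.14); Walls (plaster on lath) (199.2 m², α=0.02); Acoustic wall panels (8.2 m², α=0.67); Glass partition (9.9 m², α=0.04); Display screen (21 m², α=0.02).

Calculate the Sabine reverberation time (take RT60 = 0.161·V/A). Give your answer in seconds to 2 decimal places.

2.74 seconds

Equivalent absorption area: A = 11.7·0.23 + 154·0.07 + 154·0.14 + 199.2·0.02 + 8.2·0.67 + 9.9·0.04 + 21·0.02 = 45.325 m².
Room volume: 770 m³.
T = 0.161 V/A = 0.161·770/45.325 = 2.74 s.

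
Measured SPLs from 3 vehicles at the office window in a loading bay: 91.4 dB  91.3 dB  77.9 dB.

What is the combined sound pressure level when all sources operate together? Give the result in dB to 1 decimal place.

Converting to relative power and adding: 10^(91.4/10) + 10^(91.3/10) + 10^(77.9/10) = 2.791e+09.
Combined level = 10 log₁₀(2.791e+09) = 94.5 dB.

94.5 dB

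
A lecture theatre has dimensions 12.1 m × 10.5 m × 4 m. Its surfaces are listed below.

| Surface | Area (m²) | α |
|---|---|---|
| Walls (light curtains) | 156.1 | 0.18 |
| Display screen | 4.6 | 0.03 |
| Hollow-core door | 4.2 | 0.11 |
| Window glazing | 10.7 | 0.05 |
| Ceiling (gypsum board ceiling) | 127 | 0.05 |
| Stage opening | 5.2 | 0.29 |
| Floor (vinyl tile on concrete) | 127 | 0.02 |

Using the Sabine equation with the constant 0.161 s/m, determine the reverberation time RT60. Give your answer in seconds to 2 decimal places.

2.06 s

Summing Sᵢαᵢ: 28.098 + 0.138 + 0.462 + 0.535 + 6.350 + 1.508 + 2.540 → A = 39.631 sabins.
Volume V = 12.1 × 10.5 × 4 = 508.2 m³.
RT60 = 0.161 · V / A = 0.161 × 508.2 / 39.631 = 2.06 s.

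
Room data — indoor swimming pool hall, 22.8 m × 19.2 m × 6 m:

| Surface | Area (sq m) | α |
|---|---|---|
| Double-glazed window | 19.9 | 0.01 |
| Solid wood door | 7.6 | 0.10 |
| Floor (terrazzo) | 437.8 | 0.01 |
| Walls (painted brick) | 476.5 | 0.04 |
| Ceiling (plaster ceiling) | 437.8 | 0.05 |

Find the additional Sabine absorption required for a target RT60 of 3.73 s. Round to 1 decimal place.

Total absorption A₁ = 19.9·0.01 + 7.6·0.10 + 437.8·0.01 + 476.5·0.04 + 437.8·0.05
  = 0.199 + 0.760 + 4.378 + 19.060 + 21.890 = 46.287 sq m sabins.
For T = 3.73 s, need A₂ = 0.161·V/T = 0.161·2626.56/3.73 = 113.372 sabins.
Additional absorption ΔA = 113.372 − 46.287 = 67.1 sabins.

67.1 sabins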